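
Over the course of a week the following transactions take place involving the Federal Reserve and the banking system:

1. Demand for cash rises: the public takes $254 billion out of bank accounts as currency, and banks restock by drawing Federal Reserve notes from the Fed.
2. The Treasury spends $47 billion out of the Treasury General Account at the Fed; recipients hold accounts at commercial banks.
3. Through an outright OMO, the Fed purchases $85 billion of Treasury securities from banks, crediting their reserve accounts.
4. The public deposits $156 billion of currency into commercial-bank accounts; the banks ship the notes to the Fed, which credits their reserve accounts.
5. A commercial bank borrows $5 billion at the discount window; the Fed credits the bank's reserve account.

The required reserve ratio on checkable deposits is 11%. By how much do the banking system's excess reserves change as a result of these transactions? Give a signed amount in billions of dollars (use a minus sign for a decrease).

+$44.61 billion

Currency withdrawal $254 billion: reserves −$254B, deposits −$254B.
Government spending $47 billion: reserves +$47B, deposits +$47B.
OMO purchase (from banks) $85 billion: reserves +$85B, deposits 0.
Currency deposit $156 billion: reserves +$156B, deposits +$156B.
Discount-window loan $5 billion: reserves +$5B, deposits 0.
Totals: Δreserves = +$39B, Δdeposits = −$51B.
Δrequired reserves = 11% × −$51B = −$5.61B.
Δexcess reserves = Δreserves − Δrequired = +$39B − (−$5.61B) = +$44.61 billion.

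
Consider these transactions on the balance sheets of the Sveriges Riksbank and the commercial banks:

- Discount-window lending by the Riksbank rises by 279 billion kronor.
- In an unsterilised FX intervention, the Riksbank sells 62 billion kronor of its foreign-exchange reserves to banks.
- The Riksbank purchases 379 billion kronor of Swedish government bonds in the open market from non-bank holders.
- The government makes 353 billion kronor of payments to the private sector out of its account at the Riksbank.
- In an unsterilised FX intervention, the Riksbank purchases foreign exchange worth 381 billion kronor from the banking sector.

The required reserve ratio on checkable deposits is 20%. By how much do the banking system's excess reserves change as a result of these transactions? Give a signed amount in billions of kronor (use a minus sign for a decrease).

+1183.6 billion

Discount-window loan 279 billion kronor: reserves +279B, deposits 0.
FX sale 62 billion kronor: reserves −62B, deposits 0.
Asset purchase (from non-banks) 379 billion kronor: reserves +379B, deposits +379B.
Government spending 353 billion kronor: reserves +353B, deposits +353B.
FX purchase 381 billion kronor: reserves +381B, deposits 0.
Totals: Δreserves = +1330B, Δdeposits = +732B.
Δrequired reserves = 20% × +732B = +146.4B.
Δexcess reserves = Δreserves − Δrequired = +1330B − (+146.4B) = +1183.6 billion.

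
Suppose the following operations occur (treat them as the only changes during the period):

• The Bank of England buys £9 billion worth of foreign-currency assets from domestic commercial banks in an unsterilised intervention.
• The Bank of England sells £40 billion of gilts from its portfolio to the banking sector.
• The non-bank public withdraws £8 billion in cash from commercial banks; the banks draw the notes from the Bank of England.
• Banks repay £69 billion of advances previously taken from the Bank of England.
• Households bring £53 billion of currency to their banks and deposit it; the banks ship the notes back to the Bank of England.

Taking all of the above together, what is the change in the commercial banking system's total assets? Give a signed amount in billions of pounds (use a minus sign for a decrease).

-£24 billion

Bank of England balance sheet:
  Assets:      Securities −£40B, Loans to banks −£69B, Foreign assets +£9B
  Liabilities: Bank reserves −£55B, Currency in circulation −£45B
Commercial banking system:
  Assets:      Reserves at CB −£55B, Securities +£40B, Foreign assets −£9B
  Liabilities: Checkable deposits +£45B, Borrowings from CB −£69B
Change in total bank assets = -£24 billion.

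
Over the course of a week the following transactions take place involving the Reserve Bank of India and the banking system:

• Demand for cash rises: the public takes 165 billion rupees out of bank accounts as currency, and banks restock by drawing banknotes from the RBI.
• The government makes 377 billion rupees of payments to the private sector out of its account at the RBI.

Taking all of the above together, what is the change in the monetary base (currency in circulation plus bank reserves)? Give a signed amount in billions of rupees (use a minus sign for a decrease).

+377 billion

RBI balance sheet:
  Assets:      no change
  Liabilities: Bank reserves +212B, Currency in circulation +165B, Government deposits −377B
Monetary base = currency + reserves: +165B + (+212B) = +377 billion.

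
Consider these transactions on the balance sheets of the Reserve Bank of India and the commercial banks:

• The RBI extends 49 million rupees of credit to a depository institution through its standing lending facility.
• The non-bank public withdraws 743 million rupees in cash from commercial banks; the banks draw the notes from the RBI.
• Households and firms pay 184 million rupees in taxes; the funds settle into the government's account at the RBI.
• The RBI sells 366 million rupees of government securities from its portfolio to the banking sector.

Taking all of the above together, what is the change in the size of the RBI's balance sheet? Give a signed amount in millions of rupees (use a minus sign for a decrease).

-317 million

Discount-window loan 49 million rupees: an RBI asset is acquired → +49M.
Currency withdrawal 743 million rupees: only the composition of liabilities changes → 0.
Government account inflow 184 million rupees: only the composition of liabilities changes → 0.
OMO sale (to banks) 366 million rupees: an RBI asset is shed → −366M.
Net: 49 + 0 + 0 − 366 = -317 million.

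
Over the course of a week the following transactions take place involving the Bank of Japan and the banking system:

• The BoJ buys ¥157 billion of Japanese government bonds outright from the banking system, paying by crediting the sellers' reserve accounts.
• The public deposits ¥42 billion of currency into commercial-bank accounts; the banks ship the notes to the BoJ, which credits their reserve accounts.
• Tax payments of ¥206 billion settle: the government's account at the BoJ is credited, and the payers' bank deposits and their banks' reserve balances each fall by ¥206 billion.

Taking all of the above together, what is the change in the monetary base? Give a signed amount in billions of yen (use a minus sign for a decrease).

-¥49 billion

BoJ balance sheet:
  Assets:      Securities +¥157B
  Liabilities: Bank reserves −¥7B, Currency in circulation −¥42B, Government deposits +¥206B
Commercial banking system:
  Assets:      Reserves at CB −¥7B, Securities −¥157B
  Liabilities: Checkable deposits −¥164B
Monetary base = currency + reserves: −¥42B + (−¥7B) = -¥49 billion.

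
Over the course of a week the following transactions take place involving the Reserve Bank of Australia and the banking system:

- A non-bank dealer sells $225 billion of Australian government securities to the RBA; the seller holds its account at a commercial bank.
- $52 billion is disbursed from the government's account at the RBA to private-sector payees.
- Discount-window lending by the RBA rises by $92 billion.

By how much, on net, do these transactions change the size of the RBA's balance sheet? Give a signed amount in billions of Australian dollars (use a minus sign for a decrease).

RBA balance sheet:
  Assets:      Securities +$225B, Loans to banks +$92B
  Liabilities: Bank reserves +$369B, Government deposits −$52B
Change in total RBA assets = +$317 billion.

+$317 billion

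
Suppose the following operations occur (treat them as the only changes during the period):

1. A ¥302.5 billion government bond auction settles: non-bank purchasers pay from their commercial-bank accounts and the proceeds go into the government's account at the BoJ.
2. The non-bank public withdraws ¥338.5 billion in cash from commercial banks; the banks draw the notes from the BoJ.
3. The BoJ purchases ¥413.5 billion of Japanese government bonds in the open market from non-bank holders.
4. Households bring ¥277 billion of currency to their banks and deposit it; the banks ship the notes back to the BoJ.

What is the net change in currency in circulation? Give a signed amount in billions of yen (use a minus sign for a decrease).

+¥61.5 billion

BoJ balance sheet:
  Assets:      Securities +¥413.5B
  Liabilities: Bank reserves +¥49.5B, Currency in circulation +¥61.5B, Government deposits +¥302.5B
So the change in currency in circulation is +¥61.5 billion.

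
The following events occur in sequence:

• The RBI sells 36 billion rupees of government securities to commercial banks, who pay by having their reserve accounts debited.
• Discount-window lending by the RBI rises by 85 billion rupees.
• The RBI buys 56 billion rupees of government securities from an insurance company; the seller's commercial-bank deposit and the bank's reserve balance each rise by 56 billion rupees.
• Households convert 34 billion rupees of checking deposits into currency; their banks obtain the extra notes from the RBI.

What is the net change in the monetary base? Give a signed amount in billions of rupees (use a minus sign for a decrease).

+105 billion

RBI balance sheet:
  Assets:      Securities +20B, Loans to banks +85B
  Liabilities: Bank reserves +71B, Currency in circulation +34B
Commercial banking system:
  Assets:      Reserves at CB +71B, Securities +36B
  Liabilities: Checkable deposits +22B, Borrowings from CB +85B
Monetary base = currency + reserves: +34B + (+71B) = +105 billion.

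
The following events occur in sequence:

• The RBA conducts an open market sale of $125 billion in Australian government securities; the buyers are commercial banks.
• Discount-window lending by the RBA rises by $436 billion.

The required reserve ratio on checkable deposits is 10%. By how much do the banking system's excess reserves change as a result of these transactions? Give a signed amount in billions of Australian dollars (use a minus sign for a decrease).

+$311 billion

OMO sale (to banks) $125 billion: reserves −$125B, deposits 0.
Discount-window loan $436 billion: reserves +$436B, deposits 0.
Totals: Δreserves = +$311B, Δdeposits = 0.
Δrequired reserves = 10% × 0 = 0.
Δexcess reserves = Δreserves − Δrequired = +$311B − (0) = +$311 billion.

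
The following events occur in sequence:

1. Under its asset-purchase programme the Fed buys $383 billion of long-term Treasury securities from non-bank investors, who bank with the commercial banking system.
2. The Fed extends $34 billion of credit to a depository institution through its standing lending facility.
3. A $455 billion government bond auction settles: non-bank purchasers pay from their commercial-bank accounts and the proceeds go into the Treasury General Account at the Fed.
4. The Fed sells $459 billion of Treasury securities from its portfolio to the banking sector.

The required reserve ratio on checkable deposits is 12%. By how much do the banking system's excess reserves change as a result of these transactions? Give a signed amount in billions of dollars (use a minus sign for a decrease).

-$488.36 billion

Asset purchase (from non-banks) $383 billion: reserves +$383B, deposits +$383B.
Discount-window loan $34 billion: reserves +$34B, deposits 0.
Government account inflow $455 billion: reserves −$455B, deposits −$455B.
OMO sale (to banks) $459 billion: reserves −$459B, deposits 0.
Totals: Δreserves = −$497B, Δdeposits = −$72B.
Δrequired reserves = 12% × −$72B = −$8.64B.
Δexcess reserves = Δreserves − Δrequired = −$497B − (−$8.64B) = -$488.36 billion.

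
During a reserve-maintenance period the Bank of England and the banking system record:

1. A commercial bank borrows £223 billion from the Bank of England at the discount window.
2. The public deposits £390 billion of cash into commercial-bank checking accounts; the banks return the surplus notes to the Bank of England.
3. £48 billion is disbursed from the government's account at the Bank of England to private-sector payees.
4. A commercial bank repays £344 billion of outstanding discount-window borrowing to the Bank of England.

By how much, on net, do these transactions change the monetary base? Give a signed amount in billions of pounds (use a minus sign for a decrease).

Discount-window loan £223 billion: Bank of England balance sheet expands → +£223B.
Currency deposit £390 billion: just a shift between currency and reserves — both are base money → 0.
Government spending £48 billion: a non-base liability converts back to reserves → +£48B.
Discount-window repayment £344 billion: Bank of England balance sheet contracts → −£344B.
Net: 223 + 0 + 48 − 344 = -£73 billion.

-£73 billion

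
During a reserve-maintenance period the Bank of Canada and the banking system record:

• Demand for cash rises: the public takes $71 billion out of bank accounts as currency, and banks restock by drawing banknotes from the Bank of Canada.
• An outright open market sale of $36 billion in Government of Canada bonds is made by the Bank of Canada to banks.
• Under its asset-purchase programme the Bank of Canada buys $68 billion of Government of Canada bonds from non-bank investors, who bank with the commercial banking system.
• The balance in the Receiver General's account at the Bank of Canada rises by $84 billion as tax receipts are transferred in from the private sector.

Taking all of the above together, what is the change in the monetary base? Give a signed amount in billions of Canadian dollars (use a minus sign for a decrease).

-$52 billion

Currency withdrawal $71 billion: just a shift between currency and reserves — both are base money → 0.
OMO sale (to banks) $36 billion: Bank of Canada balance sheet contracts → −$36B.
Asset purchase (from non-banks) $68 billion: Bank of Canada balance sheet expands → +$68B.
Government account inflow $84 billion: reserves shift to a non-base liability → −$84B.
Net: 0 − 36 + 68 − 84 = -$52 billion.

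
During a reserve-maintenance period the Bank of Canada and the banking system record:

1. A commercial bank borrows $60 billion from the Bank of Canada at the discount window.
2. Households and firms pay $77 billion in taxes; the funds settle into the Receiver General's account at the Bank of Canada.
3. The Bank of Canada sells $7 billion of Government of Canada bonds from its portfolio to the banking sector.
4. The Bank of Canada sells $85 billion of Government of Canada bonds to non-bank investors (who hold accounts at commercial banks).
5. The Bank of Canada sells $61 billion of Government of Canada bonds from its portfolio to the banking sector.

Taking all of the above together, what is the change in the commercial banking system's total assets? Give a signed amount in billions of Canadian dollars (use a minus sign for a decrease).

-$102 billion

Discount-window loan $60 billion: bank balance sheets expand → +$60B.
Government account inflow $77 billion: bank balance sheets shrink → −$77B.
OMO sale (to banks) $7 billion: just an asset swap on bank balance sheets → 0.
Asset sale (to non-banks) $85 billion: bank balance sheets shrink → −$85B.
OMO sale (to banks) $61 billion: just an asset swap on bank balance sheets → 0.
Net: 60 − 77 + 0 − 85 + 0 = -$102 billion.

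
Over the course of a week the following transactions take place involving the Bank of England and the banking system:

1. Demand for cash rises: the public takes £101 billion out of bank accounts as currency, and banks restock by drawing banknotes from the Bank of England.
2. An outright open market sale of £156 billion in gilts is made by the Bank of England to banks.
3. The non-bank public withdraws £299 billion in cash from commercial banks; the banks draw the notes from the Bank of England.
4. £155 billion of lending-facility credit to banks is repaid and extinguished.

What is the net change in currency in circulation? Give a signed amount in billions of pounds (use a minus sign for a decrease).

+£400 billion

Bank of England balance sheet:
  Assets:      Securities −£156B, Loans to banks −£155B
  Liabilities: Bank reserves −£711B, Currency in circulation +£400B
So the change in currency in circulation is +£400 billion.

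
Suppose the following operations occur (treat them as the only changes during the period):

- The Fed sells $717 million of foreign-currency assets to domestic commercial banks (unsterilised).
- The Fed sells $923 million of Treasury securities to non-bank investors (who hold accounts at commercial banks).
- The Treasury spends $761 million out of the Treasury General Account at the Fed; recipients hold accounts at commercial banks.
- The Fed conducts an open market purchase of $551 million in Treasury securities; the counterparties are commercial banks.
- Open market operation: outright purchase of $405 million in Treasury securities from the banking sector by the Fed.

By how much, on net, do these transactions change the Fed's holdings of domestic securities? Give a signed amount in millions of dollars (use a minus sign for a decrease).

FX sale $717 million: the Fed's securities portfolio is untouched → 0.
Asset sale (to non-banks) $923 million: securities removed from the Fed's portfolio → −$923M.
Government spending $761 million: the Fed's securities portfolio is untouched → 0.
OMO purchase (from banks) $551 million: securities added to the Fed's portfolio → +$551M.
OMO purchase (from banks) $405 million: securities added to the Fed's portfolio → +$405M.
Net: 0 − 923 + 0 + 551 + 405 = +$33 million.

+$33 million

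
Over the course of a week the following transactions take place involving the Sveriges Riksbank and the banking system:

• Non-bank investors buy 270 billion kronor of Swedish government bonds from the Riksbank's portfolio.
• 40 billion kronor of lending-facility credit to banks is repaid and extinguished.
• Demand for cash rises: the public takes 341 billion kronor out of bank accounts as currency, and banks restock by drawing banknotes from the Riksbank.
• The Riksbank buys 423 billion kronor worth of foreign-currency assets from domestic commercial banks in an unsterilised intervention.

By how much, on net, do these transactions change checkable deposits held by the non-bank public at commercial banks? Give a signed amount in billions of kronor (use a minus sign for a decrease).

Riksbank balance sheet:
  Assets:      Securities −270B, Loans to banks −40B, Foreign assets +423B
  Liabilities: Bank reserves −228B, Currency in circulation +341B
Commercial banking system:
  Assets:      Reserves at CB −228B, Foreign assets −423B
  Liabilities: Checkable deposits −611B, Borrowings from CB −40B
So the change in checkable deposits held by the non-bank public at commercial banks is -611 billion.

-611 billion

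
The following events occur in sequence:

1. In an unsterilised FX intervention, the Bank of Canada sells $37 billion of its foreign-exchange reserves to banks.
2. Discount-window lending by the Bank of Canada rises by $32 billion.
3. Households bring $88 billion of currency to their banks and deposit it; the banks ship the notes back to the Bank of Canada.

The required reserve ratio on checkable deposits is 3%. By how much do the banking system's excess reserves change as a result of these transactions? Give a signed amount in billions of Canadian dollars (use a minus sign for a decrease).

FX sale $37 billion: reserves −$37B, deposits 0.
Discount-window loan $32 billion: reserves +$32B, deposits 0.
Currency deposit $88 billion: reserves +$88B, deposits +$88B.
Totals: Δreserves = +$83B, Δdeposits = +$88B.
Δrequired reserves = 3% × +$88B = +$2.64B.
Δexcess reserves = Δreserves − Δrequired = +$83B − (+$2.64B) = +$80.36 billion.

+$80.36 billion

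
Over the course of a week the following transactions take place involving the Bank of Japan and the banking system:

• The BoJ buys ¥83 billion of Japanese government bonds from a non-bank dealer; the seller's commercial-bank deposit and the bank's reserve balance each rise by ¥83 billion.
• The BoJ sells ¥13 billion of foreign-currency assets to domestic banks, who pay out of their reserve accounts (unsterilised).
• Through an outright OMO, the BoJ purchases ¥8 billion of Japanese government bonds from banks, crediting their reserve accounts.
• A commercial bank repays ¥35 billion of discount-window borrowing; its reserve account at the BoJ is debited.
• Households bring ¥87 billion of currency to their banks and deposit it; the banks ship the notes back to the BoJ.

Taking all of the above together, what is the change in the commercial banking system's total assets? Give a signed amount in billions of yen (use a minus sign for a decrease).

Asset purchase (from non-banks) ¥83 billion: bank balance sheets expand → +¥83B.
FX sale ¥13 billion: just an asset swap on bank balance sheets → 0.
OMO purchase (from banks) ¥8 billion: just an asset swap on bank balance sheets → 0.
Discount-window repayment ¥35 billion: bank balance sheets shrink → −¥35B.
Currency deposit ¥87 billion: bank balance sheets expand → +¥87B.
Net: 83 + 0 + 0 − 35 + 87 = +¥135 billion.

+¥135 billion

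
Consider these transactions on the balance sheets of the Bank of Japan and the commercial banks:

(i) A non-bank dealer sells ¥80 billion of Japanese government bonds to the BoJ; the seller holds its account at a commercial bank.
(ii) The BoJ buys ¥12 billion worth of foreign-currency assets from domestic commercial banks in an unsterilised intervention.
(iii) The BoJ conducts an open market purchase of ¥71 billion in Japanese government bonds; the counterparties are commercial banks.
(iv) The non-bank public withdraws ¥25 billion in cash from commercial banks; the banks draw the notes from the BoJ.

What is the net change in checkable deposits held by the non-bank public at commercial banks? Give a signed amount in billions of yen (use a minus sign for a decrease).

Asset purchase (from non-banks) ¥80 billion: non-bank counterparties' bank balances rise → +¥80B.
FX purchase ¥12 billion: the counterparty is a bank, so public deposits are unchanged → 0.
OMO purchase (from banks) ¥71 billion: the counterparty is a bank, so public deposits are unchanged → 0.
Currency withdrawal ¥25 billion: non-bank counterparties' bank balances fall → −¥25B.
Net: 80 + 0 + 0 − 25 = +¥55 billion.

+¥55 billion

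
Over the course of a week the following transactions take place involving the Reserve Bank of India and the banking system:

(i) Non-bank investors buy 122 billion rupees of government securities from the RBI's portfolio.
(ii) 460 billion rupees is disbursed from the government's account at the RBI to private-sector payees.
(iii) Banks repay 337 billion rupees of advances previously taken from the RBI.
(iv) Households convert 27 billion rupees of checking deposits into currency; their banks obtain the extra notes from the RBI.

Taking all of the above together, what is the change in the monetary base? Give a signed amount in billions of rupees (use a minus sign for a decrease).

+1 billion

Asset sale (to non-banks) 122 billion rupees: RBI balance sheet contracts → −122B.
Government spending 460 billion rupees: a non-base liability converts back to reserves → +460B.
Discount-window repayment 337 billion rupees: RBI balance sheet contracts → −337B.
Currency withdrawal 27 billion rupees: just a shift between currency and reserves — both are base money → 0.
Net: −122 + 460 − 337 + 0 = +1 billion.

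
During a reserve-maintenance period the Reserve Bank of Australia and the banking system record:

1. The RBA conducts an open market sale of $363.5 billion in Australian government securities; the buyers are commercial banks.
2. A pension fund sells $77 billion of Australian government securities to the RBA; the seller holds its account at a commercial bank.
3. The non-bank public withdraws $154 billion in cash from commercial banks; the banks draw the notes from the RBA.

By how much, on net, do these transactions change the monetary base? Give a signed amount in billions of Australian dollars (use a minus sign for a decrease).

-$286.5 billion

OMO sale (to banks) $363.5 billion: RBA balance sheet contracts → −$363.5B.
Asset purchase (from non-banks) $77 billion: RBA balance sheet expands → +$77B.
Currency withdrawal $154 billion: just a shift between currency and reserves — both are base money → 0.
Net: −363.5 + 77 + 0 = -$286.5 billion.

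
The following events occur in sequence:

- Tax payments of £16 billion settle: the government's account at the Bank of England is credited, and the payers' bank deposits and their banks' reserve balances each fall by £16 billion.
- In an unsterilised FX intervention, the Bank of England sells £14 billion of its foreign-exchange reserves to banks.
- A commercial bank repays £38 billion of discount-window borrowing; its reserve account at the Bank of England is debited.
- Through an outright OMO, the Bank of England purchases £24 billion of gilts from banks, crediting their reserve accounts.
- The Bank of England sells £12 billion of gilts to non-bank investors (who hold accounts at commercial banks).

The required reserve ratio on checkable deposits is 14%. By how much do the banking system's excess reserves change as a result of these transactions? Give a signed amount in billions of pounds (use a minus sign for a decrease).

-£52.08 billion

Government account inflow £16 billion: reserves −£16B, deposits −£16B.
FX sale £14 billion: reserves −£14B, deposits 0.
Discount-window repayment £38 billion: reserves −£38B, deposits 0.
OMO purchase (from banks) £24 billion: reserves +£24B, deposits 0.
Asset sale (to non-banks) £12 billion: reserves −£12B, deposits −£12B.
Totals: Δreserves = −£56B, Δdeposits = −£28B.
Δrequired reserves = 14% × −£28B = −£3.92B.
Δexcess reserves = Δreserves − Δrequired = −£56B − (−£3.92B) = -£52.08 billion.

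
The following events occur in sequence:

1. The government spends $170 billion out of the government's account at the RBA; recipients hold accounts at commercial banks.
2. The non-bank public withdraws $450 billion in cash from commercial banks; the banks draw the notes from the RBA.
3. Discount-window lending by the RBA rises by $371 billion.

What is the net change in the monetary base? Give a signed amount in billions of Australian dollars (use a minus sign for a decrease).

RBA balance sheet:
  Assets:      Loans to banks +$371B
  Liabilities: Bank reserves +$91B, Currency in circulation +$450B, Government deposits −$170B
Commercial banking system:
  Assets:      Reserves at CB +$91B
  Liabilities: Checkable deposits −$280B, Borrowings from CB +$371B
Monetary base = currency + reserves: +$450B + (+$91B) = +$541 billion.

+$541 billion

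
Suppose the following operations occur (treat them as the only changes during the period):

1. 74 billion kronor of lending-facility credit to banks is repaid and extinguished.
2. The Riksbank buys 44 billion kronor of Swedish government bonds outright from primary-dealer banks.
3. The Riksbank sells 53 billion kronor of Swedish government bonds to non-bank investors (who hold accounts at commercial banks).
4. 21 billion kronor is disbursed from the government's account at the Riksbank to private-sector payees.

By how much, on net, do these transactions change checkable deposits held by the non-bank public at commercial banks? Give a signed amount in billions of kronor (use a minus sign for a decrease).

-32 billion

Discount-window repayment 74 billion kronor: the counterparty is a bank, so public deposits are unchanged → 0.
OMO purchase (from banks) 44 billion kronor: the counterparty is a bank, so public deposits are unchanged → 0.
Asset sale (to non-banks) 53 billion kronor: non-bank counterparties' bank balances fall → −53B.
Government spending 21 billion kronor: non-bank counterparties' bank balances rise → +21B.
Net: 0 + 0 − 53 + 21 = -32 billion.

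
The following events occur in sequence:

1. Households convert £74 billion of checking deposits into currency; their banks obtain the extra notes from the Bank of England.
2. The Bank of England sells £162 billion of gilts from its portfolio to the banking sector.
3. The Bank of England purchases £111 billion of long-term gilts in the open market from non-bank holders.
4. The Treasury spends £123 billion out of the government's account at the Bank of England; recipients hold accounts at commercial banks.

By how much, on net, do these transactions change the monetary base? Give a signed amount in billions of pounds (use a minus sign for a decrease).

+£72 billion

Currency withdrawal £74 billion: just a shift between currency and reserves — both are base money → 0.
OMO sale (to banks) £162 billion: Bank of England balance sheet contracts → −£162B.
Asset purchase (from non-banks) £111 billion: Bank of England balance sheet expands → +£111B.
Government spending £123 billion: a non-base liability converts back to reserves → +£123B.
Net: 0 − 162 + 111 + 123 = +£72 billion.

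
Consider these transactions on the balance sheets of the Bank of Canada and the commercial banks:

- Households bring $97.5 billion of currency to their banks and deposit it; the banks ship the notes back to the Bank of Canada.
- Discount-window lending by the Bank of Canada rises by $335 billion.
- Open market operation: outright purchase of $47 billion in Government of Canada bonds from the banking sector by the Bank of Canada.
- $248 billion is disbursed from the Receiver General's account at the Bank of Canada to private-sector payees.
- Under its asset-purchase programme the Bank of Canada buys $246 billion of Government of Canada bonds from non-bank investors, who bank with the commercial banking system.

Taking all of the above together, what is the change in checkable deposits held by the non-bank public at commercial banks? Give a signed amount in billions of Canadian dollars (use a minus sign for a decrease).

Bank of Canada balance sheet:
  Assets:      Securities +$293B, Loans to banks +$335B
  Liabilities: Bank reserves +$973.5B, Currency in circulation −$97.5B, Government deposits −$248B
Commercial banking system:
  Assets:      Reserves at CB +$973.5B, Securities −$47B
  Liabilities: Checkable deposits +$591.5B, Borrowings from CB +$335B
So the change in checkable deposits held by the non-bank public at commercial banks is +$591.5 billion.

+$591.5 billion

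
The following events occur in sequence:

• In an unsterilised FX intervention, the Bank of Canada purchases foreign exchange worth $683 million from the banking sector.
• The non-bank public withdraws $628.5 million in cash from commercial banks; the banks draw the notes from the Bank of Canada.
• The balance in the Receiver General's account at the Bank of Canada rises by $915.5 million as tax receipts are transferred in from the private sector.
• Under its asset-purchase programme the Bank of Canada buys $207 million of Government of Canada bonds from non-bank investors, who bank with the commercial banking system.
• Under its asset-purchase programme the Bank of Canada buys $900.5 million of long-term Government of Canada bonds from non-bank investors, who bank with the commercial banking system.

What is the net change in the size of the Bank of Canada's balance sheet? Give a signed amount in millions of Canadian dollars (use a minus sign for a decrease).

Bank of Canada balance sheet:
  Assets:      Securities +$1107.5M, Foreign assets +$683M
  Liabilities: Bank reserves +$246.5M, Currency in circulation +$628.5M, Government deposits +$915.5M
Change in total Bank of Canada assets = +$1790.5 million.

+$1790.5 million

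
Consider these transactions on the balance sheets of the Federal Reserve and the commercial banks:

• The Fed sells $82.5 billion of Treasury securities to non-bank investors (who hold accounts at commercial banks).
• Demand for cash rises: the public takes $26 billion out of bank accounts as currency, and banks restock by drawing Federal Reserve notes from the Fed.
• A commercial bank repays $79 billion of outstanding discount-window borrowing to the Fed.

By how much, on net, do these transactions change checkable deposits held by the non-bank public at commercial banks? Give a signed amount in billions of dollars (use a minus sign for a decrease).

-$108.5 billion

Fed balance sheet:
  Assets:      Securities −$82.5B, Loans to banks −$79B
  Liabilities: Bank reserves −$187.5B, Currency in circulation +$26B
Commercial banking system:
  Assets:      Reserves at CB −$187.5B
  Liabilities: Checkable deposits −$108.5B, Borrowings from CB −$79B
So the change in checkable deposits held by the non-bank public at commercial banks is -$108.5 billion.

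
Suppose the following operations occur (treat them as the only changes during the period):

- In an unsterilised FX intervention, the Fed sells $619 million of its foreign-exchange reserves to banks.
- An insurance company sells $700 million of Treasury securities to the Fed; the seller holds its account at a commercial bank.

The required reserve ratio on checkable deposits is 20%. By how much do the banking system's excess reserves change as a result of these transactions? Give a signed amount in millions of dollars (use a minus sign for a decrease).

-$59 million

FX sale $619 million: reserves −$619M, deposits 0.
Asset purchase (from non-banks) $700 million: reserves +$700M, deposits +$700M.
Totals: Δreserves = +$81M, Δdeposits = +$700M.
Δrequired reserves = 20% × +$700M = +$140M.
Δexcess reserves = Δreserves − Δrequired = +$81M − (+$140M) = -$59 million.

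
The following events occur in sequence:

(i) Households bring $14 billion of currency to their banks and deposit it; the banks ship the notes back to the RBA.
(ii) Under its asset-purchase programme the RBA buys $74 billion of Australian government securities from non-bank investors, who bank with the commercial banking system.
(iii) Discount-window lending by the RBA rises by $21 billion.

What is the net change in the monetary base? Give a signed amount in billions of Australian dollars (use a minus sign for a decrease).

+$95 billion

Currency deposit $14 billion: just a shift between currency and reserves — both are base money → 0.
Asset purchase (from non-banks) $74 billion: RBA balance sheet expands → +$74B.
Discount-window loan $21 billion: RBA balance sheet expands → +$21B.
Net: 0 + 74 + 21 = +$95 billion.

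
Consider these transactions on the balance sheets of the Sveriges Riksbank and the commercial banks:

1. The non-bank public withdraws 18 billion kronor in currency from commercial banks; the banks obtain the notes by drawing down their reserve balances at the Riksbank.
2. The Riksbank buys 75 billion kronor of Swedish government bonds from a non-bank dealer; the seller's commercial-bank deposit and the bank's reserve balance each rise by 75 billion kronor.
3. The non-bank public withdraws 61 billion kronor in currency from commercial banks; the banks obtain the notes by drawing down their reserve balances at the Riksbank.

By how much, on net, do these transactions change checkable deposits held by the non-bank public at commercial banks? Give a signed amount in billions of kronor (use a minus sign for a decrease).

-4 billion

Currency withdrawal 18 billion kronor: non-bank counterparties' bank balances fall → −18B.
Asset purchase (from non-banks) 75 billion kronor: non-bank counterparties' bank balances rise → +75B.
Currency withdrawal 61 billion kronor: non-bank counterparties' bank balances fall → −61B.
Net: −18 + 75 − 61 = -4 billion.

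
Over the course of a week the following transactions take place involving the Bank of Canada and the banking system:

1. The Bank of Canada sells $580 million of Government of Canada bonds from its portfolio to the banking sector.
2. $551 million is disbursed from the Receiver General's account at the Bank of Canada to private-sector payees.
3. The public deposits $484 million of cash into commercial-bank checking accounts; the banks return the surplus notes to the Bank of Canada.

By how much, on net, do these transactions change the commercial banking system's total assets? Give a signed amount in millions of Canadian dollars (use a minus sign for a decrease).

OMO sale (to banks) $580 million: just an asset swap on bank balance sheets → 0.
Government spending $551 million: bank balance sheets expand → +$551M.
Currency deposit $484 million: bank balance sheets expand → +$484M.
Net: 0 + 551 + 484 = +$1035 million.

+$1035 million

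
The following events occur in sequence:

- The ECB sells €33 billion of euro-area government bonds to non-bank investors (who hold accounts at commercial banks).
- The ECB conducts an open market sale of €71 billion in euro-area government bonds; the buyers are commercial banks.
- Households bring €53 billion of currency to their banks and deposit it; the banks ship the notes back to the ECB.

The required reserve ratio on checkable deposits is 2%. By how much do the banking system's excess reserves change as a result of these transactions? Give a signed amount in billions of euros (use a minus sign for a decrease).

-€51.4 billion

Asset sale (to non-banks) €33 billion: reserves −€33B, deposits −€33B.
OMO sale (to banks) €71 billion: reserves −€71B, deposits 0.
Currency deposit €53 billion: reserves +€53B, deposits +€53B.
Totals: Δreserves = −€51B, Δdeposits = +€20B.
Δrequired reserves = 2% × +€20B = +€0.4B.
Δexcess reserves = Δreserves − Δrequired = −€51B − (+€0.4B) = -€51.4 billion.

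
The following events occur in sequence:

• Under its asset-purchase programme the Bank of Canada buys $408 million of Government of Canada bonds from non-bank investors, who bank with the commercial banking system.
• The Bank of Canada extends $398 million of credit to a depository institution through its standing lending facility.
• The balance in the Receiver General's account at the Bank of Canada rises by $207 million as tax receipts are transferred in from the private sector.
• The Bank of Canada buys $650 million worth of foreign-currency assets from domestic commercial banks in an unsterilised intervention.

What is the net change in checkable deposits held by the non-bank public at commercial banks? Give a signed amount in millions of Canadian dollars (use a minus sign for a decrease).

Bank of Canada balance sheet:
  Assets:      Securities +$408M, Loans to banks +$398M, Foreign assets +$650M
  Liabilities: Bank reserves +$1249M, Government deposits +$207M
Commercial banking system:
  Assets:      Reserves at CB +$1249M, Foreign assets −$650M
  Liabilities: Checkable deposits +$201M, Borrowings from CB +$398M
So the change in checkable deposits held by the non-bank public at commercial banks is +$201 million.

+$201 million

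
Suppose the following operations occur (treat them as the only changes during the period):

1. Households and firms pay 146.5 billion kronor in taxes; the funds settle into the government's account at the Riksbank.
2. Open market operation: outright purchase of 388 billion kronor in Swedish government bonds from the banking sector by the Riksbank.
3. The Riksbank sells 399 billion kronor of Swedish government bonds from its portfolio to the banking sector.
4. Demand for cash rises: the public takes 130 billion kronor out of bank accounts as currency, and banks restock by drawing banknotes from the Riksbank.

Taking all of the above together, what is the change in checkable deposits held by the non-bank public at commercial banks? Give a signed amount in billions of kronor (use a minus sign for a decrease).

Riksbank balance sheet:
  Assets:      Securities −11B
  Liabilities: Bank reserves −287.5B, Currency in circulation +130B, Government deposits +146.5B
Commercial banking system:
  Assets:      Reserves at CB −287.5B, Securities +11B
  Liabilities: Checkable deposits −276.5B
So the change in checkable deposits held by the non-bank public at commercial banks is -276.5 billion.

-276.5 billion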